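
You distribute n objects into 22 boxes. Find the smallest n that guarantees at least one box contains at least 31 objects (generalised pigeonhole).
n = (31 − 1)·22 + 1 = 661

By the generalised pigeonhole principle, to guarantee some box contains ≥ r objects we need more than (r − 1) · k objects total. Threshold: n = (r − 1) · k + 1. With r = 31 and k = 22: n = 30 · 22 + 1 = 660 + 1 = 661. For n = 660 = 30 · 22, we can put exactly 30 objects in every box, avoiding 31 in any single one — so 661 is tight.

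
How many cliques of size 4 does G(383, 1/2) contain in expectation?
E[# K_4] = C(383, 4) · (1/2)^C(4, 2) = 882590945 / 2^6 = 13790483.515625

For each 4-subset S of vertices (there are C(383, 4) = 882590945 such S), let X_S = 1 if S induces a K_4 (all C(4, 2) = 6 edges present). Then P(X_S = 1) = (1/2)^6 = 1/64. By linearity of expectation, E[# K_4] = C(383, 4) · (1/2)^6 = 882590945 / 64 = 13790483.515625.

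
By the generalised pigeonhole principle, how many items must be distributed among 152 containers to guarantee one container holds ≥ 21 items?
n = (21 − 1)·152 + 1 = 3041

By the generalised pigeonhole principle, to guarantee some box contains ≥ r objects we need more than (r − 1) · k objects total. Threshold: n = (r − 1) · k + 1. With r = 21 and k = 152: n = 20 · 152 + 1 = 3040 + 1 = 3041. For n = 3040 = 20 · 152, we can put exactly 20 objects in every box, avoiding 21 in any single one — so 3041 is tight.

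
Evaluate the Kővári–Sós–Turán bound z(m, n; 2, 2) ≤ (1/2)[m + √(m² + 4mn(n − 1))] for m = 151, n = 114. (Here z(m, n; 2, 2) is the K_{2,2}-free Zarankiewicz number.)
z(151, 114; 2, 2) ≤ (1/2)[151 + √(151² + 4·151·114·113)] = (1/2)[151 + √7803529] = 1472.2399

Kővári–Sós–Turán: let r_1, ..., r_151 be the row sums and z = Σ r_i the total number of 1s. Each pair of columns can share at most one row with both entries 1 (else a 2×2 all-ones block appears), so Σ_i C(r_i, 2) ≤ C(114, 2) = 6441. By convexity Σ_i C(r_i, 2) ≥ 151·C(z/151, 2) = z(z − 151)/(2·151), giving z² − 151z − 151·114·113 ≤ 0 and hence z ≤ (1/2)[151 + √(22801 + 4·1945182)] = (1/2)[151 + √7803529] ≈ (1/2)(151 + 2793.4797) = 1472.2399.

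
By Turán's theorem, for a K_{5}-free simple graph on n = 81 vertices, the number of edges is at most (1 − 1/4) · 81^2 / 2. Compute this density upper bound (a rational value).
Turán density bound = (3/4) · 81^2/2 = 19683/8 ≈ 2460.375

Turán's theorem: ex(n, K_{r+1}) is achieved by the complete r-partite Turán graph T(n, r) with parts as balanced as possible, and is at most (1 − 1/r) · n^2/2. For r = 4, n = 81: the density bound is (3/4) · 6561/2 = 19683/8 ≈ 2460.375. The integer-valued extremum is e(T(81, 4)) = 2460, which is strictly less than the density bound 19683/8 since 4 ∤ 81 (the parts of T(81, 4) cannot all be equal).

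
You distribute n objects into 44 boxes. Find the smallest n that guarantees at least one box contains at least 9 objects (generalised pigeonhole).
n = (9 − 1)·44 + 1 = 353

By the generalised pigeonhole principle, to guarantee some box contains ≥ r objects we need more than (r − 1) · k objects total. Threshold: n = (r − 1) · k + 1. With r = 9 and k = 44: n = 8 · 44 + 1 = 352 + 1 = 353. For n = 352 = 8 · 44, we can put exactly 8 objects in every box, avoiding 9 in any single one — so 353 is tight.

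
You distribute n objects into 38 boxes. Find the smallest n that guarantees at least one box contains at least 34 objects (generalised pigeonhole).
n = (34 − 1)·38 + 1 = 1255

By the generalised pigeonhole principle, to guarantee some box contains ≥ r objects we need more than (r − 1) · k objects total. Threshold: n = (r − 1) · k + 1. With r = 34 and k = 38: n = 33 · 38 + 1 = 1254 + 1 = 1255. For n = 1254 = 33 · 38, we can put exactly 33 objects in every box, avoiding 34 in any single one — so 1255 is tight.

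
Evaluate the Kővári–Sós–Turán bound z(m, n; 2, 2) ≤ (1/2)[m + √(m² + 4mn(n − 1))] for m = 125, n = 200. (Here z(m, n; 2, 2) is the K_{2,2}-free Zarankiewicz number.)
z(125, 200; 2, 2) ≤ (1/2)[125 + √(125² + 4·125·200·199)] = (1/2)[125 + √19915625] = 2293.8463

Kővári–Sós–Turán: let r_1, ..., r_125 be the row sums and z = Σ r_i the total number of 1s. Each pair of columns can share at most one row with both entries 1 (else a 2×2 all-ones block appears), so Σ_i C(r_i, 2) ≤ C(200, 2) = 19900. By convexity Σ_i C(r_i, 2) ≥ 125·C(z/125, 2) = z(z − 125)/(2·125), giving z² − 125z − 125·200·199 ≤ 0 and hence z ≤ (1/2)[125 + √(15625 + 4·4975000)] = (1/2)[125 + √19915625] ≈ (1/2)(125 + 4462.6926) = 2293.8463.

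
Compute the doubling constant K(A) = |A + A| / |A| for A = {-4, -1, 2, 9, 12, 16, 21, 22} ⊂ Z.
K = |A + A| / |A| = 29/8

Enumerate A + A = {a + b : a, b ∈ A}. With |A| = 8, there are |A|^2 = 64 ordered sum pairs; collecting distinct values, A + A = {-8, -5, -2, 1, 4, 5, 8, 11, 12, 14, 15, 17, 18, 20, 21, 23, 24, 25, 28, 30, 31, 32, 33, 34, 37, 38, 42, 43, 44}, so |A + A| = 29. Thus K = 29/8. For comparison, the minimum possible |A + A| over all 8-element sets is 2·8 − 1 = 15 (so min K = 15/8), attained only by arithmetic progressions.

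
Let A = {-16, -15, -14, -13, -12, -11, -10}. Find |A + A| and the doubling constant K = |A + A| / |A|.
K = |A + A| / |A| = 13/7

Enumerate A + A = {a + b : a, b ∈ A}. With |A| = 7, there are |A|^2 = 49 ordered sum pairs; collecting distinct values, A + A = {-32, -31, -30, -29, -28, -27, -26, -25, -24, -23, -22, -21, -20}, so |A + A| = 13. Thus K = 13/7. Here |A + A| = 2|A| − 1 = 13, the minimum possible — so K = 13/7 is minimal, which holds iff A is an arithmetic progression.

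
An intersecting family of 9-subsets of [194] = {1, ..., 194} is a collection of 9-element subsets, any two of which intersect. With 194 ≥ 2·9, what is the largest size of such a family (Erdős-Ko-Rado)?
max |F| = C(193, 8) = 41219164704168

Erdős-Ko-Rado (1961): when n ≥ 2k, max |F| = C(n−1, k−1). The bound is attained by the star {A : i ∈ A} for any fixed i ∈ [n]. Here C(194−1, 9−1) = C(193, 8) = 41219164704168.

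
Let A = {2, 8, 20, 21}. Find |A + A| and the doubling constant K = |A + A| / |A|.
K = |A + A| / |A| = 10/4 = 5/2

Enumerate A + A = {a + b : a, b ∈ A}. With |A| = 4, there are |A|^2 = 16 ordered sum pairs; collecting distinct values, A + A = {4, 10, 16, 22, 23, 28, 29, 40, 41, 42}, so |A + A| = 10. Thus K = 10/4 = 5/2. For comparison, the minimum possible |A + A| over all 4-element sets is 2·4 − 1 = 7 (so min K = 7/4), attained only by arithmetic progressions.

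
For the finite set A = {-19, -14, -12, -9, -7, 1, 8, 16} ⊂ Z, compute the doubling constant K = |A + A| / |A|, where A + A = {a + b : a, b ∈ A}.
K = |A + A| / |A| = 28/8 = 7/2

Enumerate A + A = {a + b : a, b ∈ A}. With |A| = 8, there are |A|^2 = 64 ordered sum pairs; collecting distinct values, A + A = {-38, -33, -31, -28, -26, -24, -23, -21, -19, -18, -16, -14, -13, -11, -8, -6, -4, -3, -1, 1, 2, 4, 7, 9, 16, 17, 24, 32}, so |A + A| = 28. Thus K = 28/8 = 7/2. For comparison, the minimum possible |A + A| over all 8-element sets is 2·8 − 1 = 15 (so min K = 15/8), attained only by arithmetic progressions.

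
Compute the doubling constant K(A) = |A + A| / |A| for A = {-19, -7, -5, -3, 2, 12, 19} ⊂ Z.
K = |A + A| / |A| = 26/7

Enumerate A + A = {a + b : a, b ∈ A}. With |A| = 7, there are |A|^2 = 49 ordered sum pairs; collecting distinct values, A + A = {-38, -26, -24, -22, -17, -14, -12, -10, -8, -7, -6, -5, -3, -1, 0, 4, 5, 7, 9, 12, 14, 16, 21, 24, 31, 38}, so |A + A| = 26. Thus K = 26/7. For comparison, the minimum possible |A + A| over all 7-element sets is 2·7 − 1 = 13 (so min K = 13/7), attained only by arithmetic progressions.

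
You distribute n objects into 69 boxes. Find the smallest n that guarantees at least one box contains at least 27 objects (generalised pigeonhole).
n = (27 − 1)·69 + 1 = 1795

By the generalised pigeonhole principle, to guarantee some box contains ≥ r objects we need more than (r − 1) · k objects total. Threshold: n = (r − 1) · k + 1. With r = 27 and k = 69: n = 26 · 69 + 1 = 1794 + 1 = 1795. For n = 1794 = 26 · 69, we can put exactly 26 objects in every box, avoiding 27 in any single one — so 1795 is tight.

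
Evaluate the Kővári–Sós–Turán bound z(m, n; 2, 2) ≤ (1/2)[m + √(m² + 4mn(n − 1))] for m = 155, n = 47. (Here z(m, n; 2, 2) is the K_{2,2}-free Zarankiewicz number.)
z(155, 47; 2, 2) ≤ (1/2)[155 + √(155² + 4·155·47·46)] = (1/2)[155 + √1364465] = 661.5516

Kővári–Sós–Turán: let r_1, ..., r_155 be the row sums and z = Σ r_i the total number of 1s. Each pair of columns can share at most one row with both entries 1 (else a 2×2 all-ones block appears), so Σ_i C(r_i, 2) ≤ C(47, 2) = 1081. By convexity Σ_i C(r_i, 2) ≥ 155·C(z/155, 2) = z(z − 155)/(2·155), giving z² − 155z − 155·47·46 ≤ 0 and hence z ≤ (1/2)[155 + √(24025 + 4·335110)] = (1/2)[155 + √1364465] ≈ (1/2)(155 + 1168.1032) = 661.5516.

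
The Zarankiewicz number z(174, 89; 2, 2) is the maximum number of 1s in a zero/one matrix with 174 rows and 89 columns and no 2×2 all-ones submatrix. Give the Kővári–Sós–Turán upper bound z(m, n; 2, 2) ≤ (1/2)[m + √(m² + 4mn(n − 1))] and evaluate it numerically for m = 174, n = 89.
z(174, 89; 2, 2) ≤ (1/2)[174 + √(174² + 4·174·89·88)] = (1/2)[174 + √5481348] = 1257.6139

Kővári–Sós–Turán: let r_1, ..., r_174 be the row sums and z = Σ r_i the total number of 1s. Each pair of columns can share at most one row with both entries 1 (else a 2×2 all-ones block appears), so Σ_i C(r_i, 2) ≤ C(89, 2) = 3916. By convexity Σ_i C(r_i, 2) ≥ 174·C(z/174, 2) = z(z − 174)/(2·174), giving z² − 174z − 174·89·88 ≤ 0 and hence z ≤ (1/2)[174 + √(30276 + 4·1362768)] = (1/2)[174 + √5481348] ≈ (1/2)(174 + 2341.2279) = 1257.6139.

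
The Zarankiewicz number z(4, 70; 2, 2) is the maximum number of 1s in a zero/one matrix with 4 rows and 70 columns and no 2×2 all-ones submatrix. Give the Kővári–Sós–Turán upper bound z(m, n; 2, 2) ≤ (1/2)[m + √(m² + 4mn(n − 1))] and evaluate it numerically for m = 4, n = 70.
z(4, 70; 2, 2) ≤ (1/2)[4 + √(4² + 4·4·70·69)] = (1/2)[4 + √77296] = 141.0108

Kővári–Sós–Turán: let r_1, ..., r_4 be the row sums and z = Σ r_i the total number of 1s. Each pair of columns can share at most one row with both entries 1 (else a 2×2 all-ones block appears), so Σ_i C(r_i, 2) ≤ C(70, 2) = 2415. By convexity Σ_i C(r_i, 2) ≥ 4·C(z/4, 2) = z(z − 4)/(2·4), giving z² − 4z − 4·70·69 ≤ 0 and hence z ≤ (1/2)[4 + √(16 + 4·19320)] = (1/2)[4 + √77296] ≈ (1/2)(4 + 278.0216) = 141.0108.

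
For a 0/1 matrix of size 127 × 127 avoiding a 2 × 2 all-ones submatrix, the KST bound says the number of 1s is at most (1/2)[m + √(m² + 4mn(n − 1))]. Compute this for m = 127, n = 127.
z(127, 127; 2, 2) ≤ (1/2)[127 + √(127² + 4·127·127·126)] = (1/2)[127 + √8145145] = 1490.485

Kővári–Sós–Turán: let r_1, ..., r_127 be the row sums and z = Σ r_i the total number of 1s. Each pair of columns can share at most one row with both entries 1 (else a 2×2 all-ones block appears), so Σ_i C(r_i, 2) ≤ C(127, 2) = 8001. By convexity Σ_i C(r_i, 2) ≥ 127·C(z/127, 2) = z(z − 127)/(2·127), giving z² − 127z − 127·127·126 ≤ 0 and hence z ≤ (1/2)[127 + √(16129 + 4·2032254)] = (1/2)[127 + √8145145] ≈ (1/2)(127 + 2853.97) = 1490.485.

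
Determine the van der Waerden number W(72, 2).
W(72, 2) = 72 + 1 = 73

A 2-term AP is any pair of integers, so a monochromatic 2-AP exists iff some colour is used at least twice. With 72 colours, the colouring i ↦ i on {1, ..., 72} uses each colour once, avoiding any monochromatic pair, so W(72, 2) > 72. For {1, ..., 73}, pigeonhole forces two integers of the same colour, which form a monochromatic 2-AP. Hence W(72, 2) = 73.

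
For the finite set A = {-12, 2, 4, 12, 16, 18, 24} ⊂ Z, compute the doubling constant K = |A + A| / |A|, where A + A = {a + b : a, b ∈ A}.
K = |A + A| / |A| = 23/7

Enumerate A + A = {a + b : a, b ∈ A}. With |A| = 7, there are |A|^2 = 49 ordered sum pairs; collecting distinct values, A + A = {-24, -10, -8, 0, 4, 6, 8, 12, 14, 16, 18, 20, 22, 24, 26, 28, 30, 32, 34, 36, 40, 42, 48}, so |A + A| = 23. Thus K = 23/7. For comparison, the minimum possible |A + A| over all 7-element sets is 2·7 − 1 = 13 (so min K = 13/7), attained only by arithmetic progressions.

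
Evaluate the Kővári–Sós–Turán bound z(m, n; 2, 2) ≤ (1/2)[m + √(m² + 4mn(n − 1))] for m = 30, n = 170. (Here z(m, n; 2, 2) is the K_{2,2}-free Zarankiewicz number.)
z(30, 170; 2, 2) ≤ (1/2)[30 + √(30² + 4·30·170·169)] = (1/2)[30 + √3448500] = 943.5069

Kővári–Sós–Turán: let r_1, ..., r_30 be the row sums and z = Σ r_i the total number of 1s. Each pair of columns can share at most one row with both entries 1 (else a 2×2 all-ones block appears), so Σ_i C(r_i, 2) ≤ C(170, 2) = 14365. By convexity Σ_i C(r_i, 2) ≥ 30·C(z/30, 2) = z(z − 30)/(2·30), giving z² − 30z − 30·170·169 ≤ 0 and hence z ≤ (1/2)[30 + √(900 + 4·861900)] = (1/2)[30 + √3448500] ≈ (1/2)(30 + 1857.0137) = 943.5069.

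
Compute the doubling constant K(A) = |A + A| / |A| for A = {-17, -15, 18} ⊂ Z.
K = |A + A| / |A| = 6/3 = 2

Enumerate A + A = {a + b : a, b ∈ A}. With |A| = 3, there are |A|^2 = 9 ordered sum pairs; collecting distinct values, A + A = {-34, -32, -30, 1, 3, 36}, so |A + A| = 6. Thus K = 6/3 = 2. For comparison, the minimum possible |A + A| over all 3-element sets is 2·3 − 1 = 5 (so min K = 5/3), attained only by arithmetic progressions.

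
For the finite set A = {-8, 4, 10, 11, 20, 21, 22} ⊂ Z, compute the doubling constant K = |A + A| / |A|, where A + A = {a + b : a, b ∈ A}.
K = |A + A| / |A| = 24/7

Enumerate A + A = {a + b : a, b ∈ A}. With |A| = 7, there are |A|^2 = 49 ordered sum pairs; collecting distinct values, A + A = {-16, -4, 2, 3, 8, 12, 13, 14, 15, 20, 21, 22, 24, 25, 26, 30, 31, 32, 33, 40, 41, 42, 43, 44}, so |A + A| = 24. Thus K = 24/7. For comparison, the minimum possible |A + A| over all 7-element sets is 2·7 − 1 = 13 (so min K = 13/7), attained only by arithmetic progressions.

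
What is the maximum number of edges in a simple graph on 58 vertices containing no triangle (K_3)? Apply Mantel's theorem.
ex(58, K_3) = ⌊58^2/4⌋ = 841

Mantel (1907): a triangle-free graph on n vertices has at most ⌊n^2/4⌋ edges, with equality for the complete bipartite graph K_{⌊n/2⌋, ⌈n/2⌉}. For n = 58: ⌊58^2/4⌋ = ⌊3364/4⌋ = 841. The extremal graph is K_{29, 29}, which has 29·29 = 841 edges.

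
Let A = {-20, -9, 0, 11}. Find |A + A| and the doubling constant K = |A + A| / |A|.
K = |A + A| / |A| = 9/4

Enumerate A + A = {a + b : a, b ∈ A}. With |A| = 4, there are |A|^2 = 16 ordered sum pairs; collecting distinct values, A + A = {-40, -29, -20, -18, -9, 0, 2, 11, 22}, so |A + A| = 9. Thus K = 9/4. For comparison, the minimum possible |A + A| over all 4-element sets is 2·4 − 1 = 7 (so min K = 7/4), attained only by arithmetic progressions.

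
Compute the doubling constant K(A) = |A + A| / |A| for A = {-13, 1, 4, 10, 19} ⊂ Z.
K = |A + A| / |A| = 14/5

Enumerate A + A = {a + b : a, b ∈ A}. With |A| = 5, there are |A|^2 = 25 ordered sum pairs; collecting distinct values, A + A = {-26, -12, -9, -3, 2, 5, 6, 8, 11, 14, 20, 23, 29, 38}, so |A + A| = 14. Thus K = 14/5. For comparison, the minimum possible |A + A| over all 5-element sets is 2·5 − 1 = 9 (so min K = 9/5), attained only by arithmetic progressions.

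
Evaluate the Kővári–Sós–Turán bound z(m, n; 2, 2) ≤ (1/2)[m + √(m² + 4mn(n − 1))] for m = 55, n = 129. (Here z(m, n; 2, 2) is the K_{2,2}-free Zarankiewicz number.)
z(55, 129; 2, 2) ≤ (1/2)[55 + √(55² + 4·55·129·128)] = (1/2)[55 + √3635665] = 980.871

Kővári–Sós–Turán: let r_1, ..., r_55 be the row sums and z = Σ r_i the total number of 1s. Each pair of columns can share at most one row with both entries 1 (else a 2×2 all-ones block appears), so Σ_i C(r_i, 2) ≤ C(129, 2) = 8256. By convexity Σ_i C(r_i, 2) ≥ 55·C(z/55, 2) = z(z − 55)/(2·55), giving z² − 55z − 55·129·128 ≤ 0 and hence z ≤ (1/2)[55 + √(3025 + 4·908160)] = (1/2)[55 + √3635665] ≈ (1/2)(55 + 1906.742) = 980.871.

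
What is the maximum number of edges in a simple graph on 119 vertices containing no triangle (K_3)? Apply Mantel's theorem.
ex(119, K_3) = ⌊119^2/4⌋ = 3540

Mantel (1907): a triangle-free graph on n vertices has at most ⌊n^2/4⌋ edges, with equality for the complete bipartite graph K_{⌊n/2⌋, ⌈n/2⌉}. For n = 119: ⌊119^2/4⌋ = ⌊14161/4⌋ = 3540. The extremal graph is K_{59, 60}, which has 59·60 = 3540 edges.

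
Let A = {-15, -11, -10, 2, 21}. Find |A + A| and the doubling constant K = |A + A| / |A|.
K = |A + A| / |A| = 15/5 = 3

Enumerate A + A = {a + b : a, b ∈ A}. With |A| = 5, there are |A|^2 = 25 ordered sum pairs; collecting distinct values, A + A = {-30, -26, -25, -22, -21, -20, -13, -9, -8, 4, 6, 10, 11, 23, 42}, so |A + A| = 15. Thus K = 15/5 = 3. For comparison, the minimum possible |A + A| over all 5-element sets is 2·5 − 1 = 9 (so min K = 9/5), attained only by arithmetic progressions.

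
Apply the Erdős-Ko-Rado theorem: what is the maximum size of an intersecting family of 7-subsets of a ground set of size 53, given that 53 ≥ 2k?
max |F| = C(52, 6) = 20358520

Erdős-Ko-Rado (1961): when n ≥ 2k, max |F| = C(n−1, k−1). The bound is attained by the star {A : i ∈ A} for any fixed i ∈ [n]. Here C(53−1, 7−1) = C(52, 6) = 20358520.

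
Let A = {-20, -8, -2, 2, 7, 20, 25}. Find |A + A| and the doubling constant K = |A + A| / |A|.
K = |A + A| / |A| = 25/7

Enumerate A + A = {a + b : a, b ∈ A}. With |A| = 7, there are |A|^2 = 49 ordered sum pairs; collecting distinct values, A + A = {-40, -28, -22, -18, -16, -13, -10, -6, -4, -1, 0, 4, 5, 9, 12, 14, 17, 18, 22, 23, 27, 32, 40, 45, 50}, so |A + A| = 25. Thus K = 25/7. For comparison, the minimum possible |A + A| over all 7-element sets is 2·7 − 1 = 13 (so min K = 13/7), attained only by arithmetic progressions.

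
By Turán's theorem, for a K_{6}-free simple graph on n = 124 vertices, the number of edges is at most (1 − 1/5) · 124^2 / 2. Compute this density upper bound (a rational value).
Turán density bound = (4/5) · 124^2/2 = 30752/5 ≈ 6150.4

Turán's theorem: ex(n, K_{r+1}) is achieved by the complete r-partite Turán graph T(n, r) with parts as balanced as possible, and is at most (1 − 1/r) · n^2/2. For r = 5, n = 124: the density bound is (4/5) · 15376/2 = 30752/5 ≈ 6150.4. The integer-valued extremum is e(T(124, 5)) = 6150, which is strictly less than the density bound 30752/5 since 5 ∤ 124 (the parts of T(124, 5) cannot all be equal).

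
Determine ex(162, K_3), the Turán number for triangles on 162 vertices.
ex(162, K_3) = ⌊162^2/4⌋ = 6561

Mantel (1907): a triangle-free graph on n vertices has at most ⌊n^2/4⌋ edges, with equality for the complete bipartite graph K_{⌊n/2⌋, ⌈n/2⌉}. For n = 162: ⌊162^2/4⌋ = ⌊26244/4⌋ = 6561. The extremal graph is K_{81, 81}, which has 81·81 = 6561 edges.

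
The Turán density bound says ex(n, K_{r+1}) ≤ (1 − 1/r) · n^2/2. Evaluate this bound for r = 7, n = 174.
Turán density bound = (6/7) · 174^2/2 = 90828/7 ≈ 12975.4286

Turán's theorem: ex(n, K_{r+1}) is achieved by the complete r-partite Turán graph T(n, r) with parts as balanced as possible, and is at most (1 − 1/r) · n^2/2. For r = 7, n = 174: the density bound is (6/7) · 30276/2 = 90828/7 ≈ 12975.4286. The integer-valued extremum is e(T(174, 7)) = 12975, which is strictly less than the density bound 90828/7 since 7 ∤ 174 (the parts of T(174, 7) cannot all be equal).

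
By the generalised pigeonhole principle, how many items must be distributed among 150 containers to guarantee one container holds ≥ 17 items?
n = (17 − 1)·150 + 1 = 2401

By the generalised pigeonhole principle, to guarantee some box contains ≥ r objects we need more than (r − 1) · k objects total. Threshold: n = (r − 1) · k + 1. With r = 17 and k = 150: n = 16 · 150 + 1 = 2400 + 1 = 2401. For n = 2400 = 16 · 150, we can put exactly 16 objects in every box, avoiding 17 in any single one — so 2401 is tight.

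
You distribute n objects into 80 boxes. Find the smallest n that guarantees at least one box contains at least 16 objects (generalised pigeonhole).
n = (16 − 1)·80 + 1 = 1201

By the generalised pigeonhole principle, to guarantee some box contains ≥ r objects we need more than (r − 1) · k objects total. Threshold: n = (r − 1) · k + 1. With r = 16 and k = 80: n = 15 · 80 + 1 = 1200 + 1 = 1201. For n = 1200 = 15 · 80, we can put exactly 15 objects in every box, avoiding 16 in any single one — so 1201 is tight.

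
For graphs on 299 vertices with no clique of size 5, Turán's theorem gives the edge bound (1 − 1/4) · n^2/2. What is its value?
Turán density bound = (3/4) · 299^2/2 = 268203/8 ≈ 33525.375

Turán's theorem: ex(n, K_{r+1}) is achieved by the complete r-partite Turán graph T(n, r) with parts as balanced as possible, and is at most (1 − 1/r) · n^2/2. For r = 4, n = 299: the density bound is (3/4) · 89401/2 = 268203/8 ≈ 33525.375. The integer-valued extremum is e(T(299, 4)) = 33525, which is strictly less than the density bound 268203/8 since 4 ∤ 299 (the parts of T(299, 4) cannot all be equal).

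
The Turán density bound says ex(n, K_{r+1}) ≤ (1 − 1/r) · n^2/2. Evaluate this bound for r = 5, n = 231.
Turán density bound = (4/5) · 231^2/2 = 106722/5 ≈ 21344.4

Turán's theorem: ex(n, K_{r+1}) is achieved by the complete r-partite Turán graph T(n, r) with parts as balanced as possible, and is at most (1 − 1/r) · n^2/2. For r = 5, n = 231: the density bound is (4/5) · 53361/2 = 106722/5 ≈ 21344.4. The integer-valued extremum is e(T(231, 5)) = 21344, which is strictly less than the density bound 106722/5 since 5 ∤ 231 (the parts of T(231, 5) cannot all be equal).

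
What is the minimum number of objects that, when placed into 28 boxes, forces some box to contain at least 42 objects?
n = (42 − 1)·28 + 1 = 1149

By the generalised pigeonhole principle, to guarantee some box contains ≥ r objects we need more than (r − 1) · k objects total. Threshold: n = (r − 1) · k + 1. With r = 42 and k = 28: n = 41 · 28 + 1 = 1148 + 1 = 1149. For n = 1148 = 41 · 28, we can put exactly 41 objects in every box, avoiding 42 in any single one — so 1149 is tight.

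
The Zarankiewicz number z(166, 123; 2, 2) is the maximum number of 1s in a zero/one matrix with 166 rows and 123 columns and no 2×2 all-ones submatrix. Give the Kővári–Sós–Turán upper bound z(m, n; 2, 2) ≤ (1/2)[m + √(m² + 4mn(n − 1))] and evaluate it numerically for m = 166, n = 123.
z(166, 123; 2, 2) ≤ (1/2)[166 + √(166² + 4·166·123·122)] = (1/2)[166 + √9991540] = 1663.4699

Kővári–Sós–Turán: let r_1, ..., r_166 be the row sums and z = Σ r_i the total number of 1s. Each pair of columns can share at most one row with both entries 1 (else a 2×2 all-ones block appears), so Σ_i C(r_i, 2) ≤ C(123, 2) = 7503. By convexity Σ_i C(r_i, 2) ≥ 166·C(z/166, 2) = z(z − 166)/(2·166), giving z² − 166z − 166·123·122 ≤ 0 and hence z ≤ (1/2)[166 + √(27556 + 4·2490996)] = (1/2)[166 + √9991540] ≈ (1/2)(166 + 3160.9397) = 1663.4699.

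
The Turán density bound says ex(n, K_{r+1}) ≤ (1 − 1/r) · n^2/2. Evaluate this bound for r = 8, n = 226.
Turán density bound = (7/8) · 226^2/2 = 89383/4 ≈ 22345.75

Turán's theorem: ex(n, K_{r+1}) is achieved by the complete r-partite Turán graph T(n, r) with parts as balanced as possible, and is at most (1 − 1/r) · n^2/2. For r = 8, n = 226: the density bound is (7/8) · 51076/2 = 89383/4 ≈ 22345.75. The integer-valued extremum is e(T(226, 8)) = 22345, which is strictly less than the density bound 89383/4 since 8 ∤ 226 (the parts of T(226, 8) cannot all be equal).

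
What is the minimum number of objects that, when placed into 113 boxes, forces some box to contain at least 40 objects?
n = (40 − 1)·113 + 1 = 4408

By the generalised pigeonhole principle, to guarantee some box contains ≥ r objects we need more than (r − 1) · k objects total. Threshold: n = (r − 1) · k + 1. With r = 40 and k = 113: n = 39 · 113 + 1 = 4407 + 1 = 4408. For n = 4407 = 39 · 113, we can put exactly 39 objects in every box, avoiding 40 in any single one — so 4408 is tight.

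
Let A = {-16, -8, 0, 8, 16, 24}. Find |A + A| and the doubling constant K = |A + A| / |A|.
K = |A + A| / |A| = 11/6

Enumerate A + A = {a + b : a, b ∈ A}. With |A| = 6, there are |A|^2 = 36 ordered sum pairs; collecting distinct values, A + A = {-32, -24, -16, -8, 0, 8, 16, 24, 32, 40, 48}, so |A + A| = 11. Thus K = 11/6. Here |A + A| = 2|A| − 1 = 11, the minimum possible — so K = 11/6 is minimal, which holds iff A is an arithmetic progression.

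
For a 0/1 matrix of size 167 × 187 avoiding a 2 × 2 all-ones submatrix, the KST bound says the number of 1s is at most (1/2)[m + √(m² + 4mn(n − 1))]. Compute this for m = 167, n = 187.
z(167, 187; 2, 2) ≤ (1/2)[167 + √(167² + 4·167·187·186)] = (1/2)[167 + √23262265] = 2495.0485

Kővári–Sós–Turán: let r_1, ..., r_167 be the row sums and z = Σ r_i the total number of 1s. Each pair of columns can share at most one row with both entries 1 (else a 2×2 all-ones block appears), so Σ_i C(r_i, 2) ≤ C(187, 2) = 17391. By convexity Σ_i C(r_i, 2) ≥ 167·C(z/167, 2) = z(z − 167)/(2·167), giving z² − 167z − 167·187·186 ≤ 0 and hence z ≤ (1/2)[167 + √(27889 + 4·5808594)] = (1/2)[167 + √23262265] ≈ (1/2)(167 + 4823.097) = 2495.0485.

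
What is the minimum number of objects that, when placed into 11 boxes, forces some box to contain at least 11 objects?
n = (11 − 1)·11 + 1 = 111

By the generalised pigeonhole principle, to guarantee some box contains ≥ r objects we need more than (r − 1) · k objects total. Threshold: n = (r − 1) · k + 1. With r = 11 and k = 11: n = 10 · 11 + 1 = 110 + 1 = 111. For n = 110 = 10 · 11, we can put exactly 10 objects in every box, avoiding 11 in any single one — so 111 is tight.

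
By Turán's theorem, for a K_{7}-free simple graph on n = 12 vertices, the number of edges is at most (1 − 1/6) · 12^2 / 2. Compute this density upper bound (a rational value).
Turán density bound = (5/6) · 12^2/2 = 60

Turán's theorem: ex(n, K_{r+1}) is achieved by the complete r-partite Turán graph T(n, r) with parts as balanced as possible, and is at most (1 − 1/r) · n^2/2. For r = 6, n = 12: the density bound is (5/6) · 144/2 = 60. Since 6 ∣ 12, the Turán graph T(12, 6) has parts of equal size 2, and its edge count e(T(12, 6)) = 60 attains the density bound exactly.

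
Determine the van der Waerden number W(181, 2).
W(181, 2) = 181 + 1 = 182

A 2-term AP is any pair of integers, so a monochromatic 2-AP exists iff some colour is used at least twice. With 181 colours, the colouring i ↦ i on {1, ..., 181} uses each colour once, avoiding any monochromatic pair, so W(181, 2) > 181. For {1, ..., 182}, pigeonhole forces two integers of the same colour, which form a monochromatic 2-AP. Hence W(181, 2) = 182.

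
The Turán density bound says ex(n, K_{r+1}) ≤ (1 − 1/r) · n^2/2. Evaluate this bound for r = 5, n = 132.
Turán density bound = (4/5) · 132^2/2 = 34848/5 ≈ 6969.6

Turán's theorem: ex(n, K_{r+1}) is achieved by the complete r-partite Turán graph T(n, r) with parts as balanced as possible, and is at most (1 − 1/r) · n^2/2. For r = 5, n = 132: the density bound is (4/5) · 17424/2 = 34848/5 ≈ 6969.6. The integer-valued extremum is e(T(132, 5)) = 6969, which is strictly less than the density bound 34848/5 since 5 ∤ 132 (the parts of T(132, 5) cannot all be equal).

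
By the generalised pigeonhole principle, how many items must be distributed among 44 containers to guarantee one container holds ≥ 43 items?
n = (43 − 1)·44 + 1 = 1849

By the generalised pigeonhole principle, to guarantee some box contains ≥ r objects we need more than (r − 1) · k objects total. Threshold: n = (r − 1) · k + 1. With r = 43 and k = 44: n = 42 · 44 + 1 = 1848 + 1 = 1849. For n = 1848 = 42 · 44, we can put exactly 42 objects in every box, avoiding 43 in any single one — so 1849 is tight.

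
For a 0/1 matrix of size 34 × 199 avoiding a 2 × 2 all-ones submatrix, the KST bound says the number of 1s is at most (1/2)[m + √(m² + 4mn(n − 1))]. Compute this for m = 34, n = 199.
z(34, 199; 2, 2) ≤ (1/2)[34 + √(34² + 4·34·199·198)] = (1/2)[34 + √5359828] = 1174.5651

Kővári–Sós–Turán: let r_1, ..., r_34 be the row sums and z = Σ r_i the total number of 1s. Each pair of columns can share at most one row with both entries 1 (else a 2×2 all-ones block appears), so Σ_i C(r_i, 2) ≤ C(199, 2) = 19701. By convexity Σ_i C(r_i, 2) ≥ 34·C(z/34, 2) = z(z − 34)/(2·34), giving z² − 34z − 34·199·198 ≤ 0 and hence z ≤ (1/2)[34 + √(1156 + 4·1339668)] = (1/2)[34 + √5359828] ≈ (1/2)(34 + 2315.1302) = 1174.5651.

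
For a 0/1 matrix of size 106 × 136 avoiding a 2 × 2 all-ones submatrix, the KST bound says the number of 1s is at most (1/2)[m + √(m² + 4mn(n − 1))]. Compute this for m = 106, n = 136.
z(106, 136; 2, 2) ≤ (1/2)[106 + √(106² + 4·106·136·135)] = (1/2)[106 + √7795876] = 1449.0548

Kővári–Sós–Turán: let r_1, ..., r_106 be the row sums and z = Σ r_i the total number of 1s. Each pair of columns can share at most one row with both entries 1 (else a 2×2 all-ones block appears), so Σ_i C(r_i, 2) ≤ C(136, 2) = 9180. By convexity Σ_i C(r_i, 2) ≥ 106·C(z/106, 2) = z(z − 106)/(2·106), giving z² − 106z − 106·136·135 ≤ 0 and hence z ≤ (1/2)[106 + √(11236 + 4·1946160)] = (1/2)[106 + √7795876] ≈ (1/2)(106 + 2792.1096) = 1449.0548.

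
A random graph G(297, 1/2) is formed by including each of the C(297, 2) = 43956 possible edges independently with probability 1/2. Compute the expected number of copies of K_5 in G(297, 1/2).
E[# K_5] = C(297, 5) · (1/2)^C(5, 2) = 18616750614 / 2^10 = 9308375307/512 ≈ 18180420.521484

For each 5-subset S of vertices (there are C(297, 5) = 18616750614 such S), let X_S = 1 if S induces a K_5 (all C(5, 2) = 10 edges present). Then P(X_S = 1) = (1/2)^10 = 1/1024. By linearity of expectation, E[# K_5] = C(297, 5) · (1/2)^10 = 18616750614 / 1024 = 9308375307/512 ≈ 18180420.521484.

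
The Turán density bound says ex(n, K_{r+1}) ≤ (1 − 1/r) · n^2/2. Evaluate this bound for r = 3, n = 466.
Turán density bound = (2/3) · 466^2/2 = 217156/3 ≈ 72385.3333

Turán's theorem: ex(n, K_{r+1}) is achieved by the complete r-partite Turán graph T(n, r) with parts as balanced as possible, and is at most (1 − 1/r) · n^2/2. For r = 3, n = 466: the density bound is (2/3) · 217156/2 = 217156/3 ≈ 72385.3333. The integer-valued extremum is e(T(466, 3)) = 72385, which is strictly less than the density bound 217156/3 since 3 ∤ 466 (the parts of T(466, 3) cannot all be equal).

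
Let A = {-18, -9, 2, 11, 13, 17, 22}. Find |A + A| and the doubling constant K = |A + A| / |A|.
K = |A + A| / |A| = 23/7

Enumerate A + A = {a + b : a, b ∈ A}. With |A| = 7, there are |A|^2 = 49 ordered sum pairs; collecting distinct values, A + A = {-36, -27, -18, -16, -7, -5, -1, 2, 4, 8, 13, 15, 19, 22, 24, 26, 28, 30, 33, 34, 35, 39, 44}, so |A + A| = 23. Thus K = 23/7. For comparison, the minimum possible |A + A| over all 7-element sets is 2·7 − 1 = 13 (so min K = 13/7), attained only by arithmetic progressions.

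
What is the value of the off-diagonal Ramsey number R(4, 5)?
R(4, 5) = 25

Lower bound: an explicit 2-colouring of K_{24} (typically a Paley-type or other structured construction) avoids a red K_4 and a blue K_5, showing R(4, 5) > 24.
Upper bound: the simple Erdős–Szekeres recurrence only gives R(4, 5) ≤ 32; the tight bound R(4, 5) ≤ 25 requires a sharper case analysis (or computer search) of 2-colourings of K_{25}.
Hence R(4, 5) = 25.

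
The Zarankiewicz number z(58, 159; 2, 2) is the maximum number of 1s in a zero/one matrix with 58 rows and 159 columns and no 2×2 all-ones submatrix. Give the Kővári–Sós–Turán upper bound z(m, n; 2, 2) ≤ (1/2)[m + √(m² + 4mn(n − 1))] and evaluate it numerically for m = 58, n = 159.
z(58, 159; 2, 2) ≤ (1/2)[58 + √(58² + 4·58·159·158)] = (1/2)[58 + √5831668] = 1236.4423

Kővári–Sós–Turán: let r_1, ..., r_58 be the row sums and z = Σ r_i the total number of 1s. Each pair of columns can share at most one row with both entries 1 (else a 2×2 all-ones block appears), so Σ_i C(r_i, 2) ≤ C(159, 2) = 12561. By convexity Σ_i C(r_i, 2) ≥ 58·C(z/58, 2) = z(z − 58)/(2·58), giving z² − 58z − 58·159·158 ≤ 0 and hence z ≤ (1/2)[58 + √(3364 + 4·1457076)] = (1/2)[58 + √5831668] ≈ (1/2)(58 + 2414.8847) = 1236.4423.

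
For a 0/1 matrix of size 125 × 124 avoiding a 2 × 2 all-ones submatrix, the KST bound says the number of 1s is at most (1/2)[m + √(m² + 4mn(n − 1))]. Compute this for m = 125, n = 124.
z(125, 124; 2, 2) ≤ (1/2)[125 + √(125² + 4·125·124·123)] = (1/2)[125 + √7641625] = 1444.6745

Kővári–Sós–Turán: let r_1, ..., r_125 be the row sums and z = Σ r_i the total number of 1s. Each pair of columns can share at most one row with both entries 1 (else a 2×2 all-ones block appears), so Σ_i C(r_i, 2) ≤ C(124, 2) = 7626. By convexity Σ_i C(r_i, 2) ≥ 125·C(z/125, 2) = z(z − 125)/(2·125), giving z² − 125z − 125·124·123 ≤ 0 and hence z ≤ (1/2)[125 + √(15625 + 4·1906500)] = (1/2)[125 + √7641625] ≈ (1/2)(125 + 2764.3489) = 1444.6745.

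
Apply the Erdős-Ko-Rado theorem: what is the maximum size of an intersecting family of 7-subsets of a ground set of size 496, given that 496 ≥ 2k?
max |F| = C(495, 6) = 19819342628085

Erdős-Ko-Rado (1961): when n ≥ 2k, max |F| = C(n−1, k−1). The bound is attained by the star {A : i ∈ A} for any fixed i ∈ [n]. Here C(496−1, 7−1) = C(495, 6) = 19819342628085.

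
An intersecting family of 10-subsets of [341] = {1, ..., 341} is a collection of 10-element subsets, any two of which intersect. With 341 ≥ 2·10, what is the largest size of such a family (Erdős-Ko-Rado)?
max |F| = C(340, 9) = 150374796272229880

The Erdős-Ko-Rado theorem states: for n ≥ 2k, an intersecting family of k-subsets of an n-element set has size at most C(n − 1, k − 1), with equality for 'star' families {A ⊆ [n] : |A| = k, i ∈ A} (fix an element i). For n = 341, k = 10: C(340, 9) = 150374796272229880.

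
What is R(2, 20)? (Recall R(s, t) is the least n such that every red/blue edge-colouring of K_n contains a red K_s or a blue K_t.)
R(2, 20) = 20

R(2, k) = k for all k ≥ 2: in a 2-colouring of K_k, either some edge is red (a red K_2) or all edges are blue (a blue K_k). And K_{19} coloured all-blue has no blue K_20, so R(2, 20) > 19. Hence R(2, 20) = 20.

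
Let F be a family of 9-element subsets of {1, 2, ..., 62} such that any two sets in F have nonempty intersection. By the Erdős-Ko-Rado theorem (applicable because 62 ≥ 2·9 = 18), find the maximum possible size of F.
max |F| = C(61, 8) = 2944827765

The Erdős-Ko-Rado theorem states: for n ≥ 2k, an intersecting family of k-subsets of an n-element set has size at most C(n − 1, k − 1), with equality for 'star' families {A ⊆ [n] : |A| = k, i ∈ A} (fix an element i). For n = 62, k = 9: C(61, 8) = 2944827765.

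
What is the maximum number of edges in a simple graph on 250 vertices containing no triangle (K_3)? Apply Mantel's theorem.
ex(250, K_3) = ⌊250^2/4⌋ = 15625

Mantel (1907): a triangle-free graph on n vertices has at most ⌊n^2/4⌋ edges, with equality for the complete bipartite graph K_{⌊n/2⌋, ⌈n/2⌉}. For n = 250: ⌊250^2/4⌋ = ⌊62500/4⌋ = 15625. The extremal graph is K_{125, 125}, which has 125·125 = 15625 edges.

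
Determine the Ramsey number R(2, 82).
R(2, 82) = 82

R(2, k) = k for all k ≥ 2: in a 2-colouring of K_k, either some edge is red (a red K_2) or all edges are blue (a blue K_k). And K_{81} coloured all-blue has no blue K_82, so R(2, 82) > 81. Hence R(2, 82) = 82.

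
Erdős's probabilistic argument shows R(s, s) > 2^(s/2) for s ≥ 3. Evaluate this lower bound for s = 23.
2^(23/2) = 2896.3094; so R(23, 23) > 2896.3094

Colour each edge of K_n uniformly at random with red/blue. The expected number of monochromatic K_23 is C(n, 23) · 2 · 2^(−C(23,2)). If C(n, 23) · 2^(1 − C(23,2)) < 1, then with positive probability no monochromatic K_23 exists, so R(23, 23) > n. The standard estimate C(n, 23) ≤ n^23/23! shows this inequality holds whenever n ≤ 2^(23/2) (since 23! · 2^(C(23,2) − 1) > 2^(23^2/2) ≥ n^23). Hence R(23, 23) > 2^(23/2) = 2896.3094.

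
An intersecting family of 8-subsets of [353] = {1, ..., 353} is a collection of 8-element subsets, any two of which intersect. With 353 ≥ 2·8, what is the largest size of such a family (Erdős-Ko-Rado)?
max |F| = C(352, 7) = 125111586805920

Erdős-Ko-Rado (1961): when n ≥ 2k, max |F| = C(n−1, k−1). The bound is attained by the star {A : i ∈ A} for any fixed i ∈ [n]. Here C(353−1, 8−1) = C(352, 7) = 125111586805920.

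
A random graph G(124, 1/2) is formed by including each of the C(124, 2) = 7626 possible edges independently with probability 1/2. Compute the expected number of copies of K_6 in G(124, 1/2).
E[# K_6] = C(124, 6) · (1/2)^C(6, 2) = 4465475476 / 2^15 = 1116368869/8192 ≈ 136275.496704

For each 6-subset S of vertices (there are C(124, 6) = 4465475476 such S), let X_S = 1 if S induces a K_6 (all C(6, 2) = 15 edges present). Then P(X_S = 1) = (1/2)^15 = 1/32768. By linearity of expectation, E[# K_6] = C(124, 6) · (1/2)^15 = 4465475476 / 32768 = 1116368869/8192 ≈ 136275.496704.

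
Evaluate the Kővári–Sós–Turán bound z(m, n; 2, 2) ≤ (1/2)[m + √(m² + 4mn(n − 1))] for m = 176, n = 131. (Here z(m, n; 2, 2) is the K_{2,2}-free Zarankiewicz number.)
z(176, 131; 2, 2) ≤ (1/2)[176 + √(176² + 4·176·131·130)] = (1/2)[176 + √12020096] = 1821.5005

Kővári–Sós–Turán: let r_1, ..., r_176 be the row sums and z = Σ r_i the total number of 1s. Each pair of columns can share at most one row with both entries 1 (else a 2×2 all-ones block appears), so Σ_i C(r_i, 2) ≤ C(131, 2) = 8515. By convexity Σ_i C(r_i, 2) ≥ 176·C(z/176, 2) = z(z − 176)/(2·176), giving z² − 176z − 176·131·130 ≤ 0 and hence z ≤ (1/2)[176 + √(30976 + 4·2997280)] = (1/2)[176 + √12020096] ≈ (1/2)(176 + 3467.001) = 1821.5005.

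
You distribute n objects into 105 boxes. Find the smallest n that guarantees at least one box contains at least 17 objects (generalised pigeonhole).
n = (17 − 1)·105 + 1 = 1681

By the generalised pigeonhole principle, to guarantee some box contains ≥ r objects we need more than (r − 1) · k objects total. Threshold: n = (r − 1) · k + 1. With r = 17 and k = 105: n = 16 · 105 + 1 = 1680 + 1 = 1681. For n = 1680 = 16 · 105, we can put exactly 16 objects in every box, avoiding 17 in any single one — so 1681 is tight.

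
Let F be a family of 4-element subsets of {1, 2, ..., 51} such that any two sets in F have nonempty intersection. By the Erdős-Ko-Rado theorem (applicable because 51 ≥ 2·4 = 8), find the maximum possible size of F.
max |F| = C(50, 3) = 19600

Erdős-Ko-Rado (1961): when n ≥ 2k, max |F| = C(n−1, k−1). The bound is attained by the star {A : i ∈ A} for any fixed i ∈ [n]. Here C(51−1, 4−1) = C(50, 3) = 19600.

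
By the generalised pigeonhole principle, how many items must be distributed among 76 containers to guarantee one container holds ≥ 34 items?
n = (34 − 1)·76 + 1 = 2509

By the generalised pigeonhole principle, to guarantee some box contains ≥ r objects we need more than (r − 1) · k objects total. Threshold: n = (r − 1) · k + 1. With r = 34 and k = 76: n = 33 · 76 + 1 = 2508 + 1 = 2509. For n = 2508 = 33 · 76, we can put exactly 33 objects in every box, avoiding 34 in any single one — so 2509 is tight.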